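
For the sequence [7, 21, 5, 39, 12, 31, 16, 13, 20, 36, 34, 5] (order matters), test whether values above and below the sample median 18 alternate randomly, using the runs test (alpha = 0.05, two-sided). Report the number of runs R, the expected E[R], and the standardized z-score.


Step 1: Compute median = 18; label A = above, B = below.
Labels in order: BABABABBAAAB  (n_A = 6, n_B = 6)
Step 2: Count runs R = 9.
Step 3: Under H0 (random ordering), E[R] = 2*n_A*n_B/(n_A+n_B) + 1 = 2*6*6/12 + 1 = 7.0000.
        Var[R] = 2*n_A*n_B*(2*n_A*n_B - n_A - n_B) / ((n_A+n_B)^2 * (n_A+n_B-1)) = 4320/1584 = 2.7273.
        SD[R] = 1.6514.
Step 4: Continuity-corrected z = (R - 0.5 - E[R]) / SD[R] = (9 - 0.5 - 7.0000) / 1.6514 = 0.9083.
Step 5: Two-sided p-value via normal approximation = 2*(1 - Phi(|z|)) = 0.363722.
Step 6: alpha = 0.05. fail to reject H0.

R = 9, z = 0.9083, p = 0.363722, fail to reject H0.


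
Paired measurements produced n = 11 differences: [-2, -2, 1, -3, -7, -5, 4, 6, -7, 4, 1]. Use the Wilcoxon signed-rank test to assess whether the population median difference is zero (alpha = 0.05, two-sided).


Step 1: Drop any zero differences (none here) and take |d_i|.
|d| = [2, 2, 1, 3, 7, 5, 4, 6, 7, 4, 1]
Step 2: Midrank |d_i| (ties get averaged ranks).
ranks: |2|->3.5, |2|->3.5, |1|->1.5, |3|->5, |7|->10.5, |5|->8, |4|->6.5, |6|->9, |7|->10.5, |4|->6.5, |1|->1.5
Step 3: Attach original signs; sum ranks with positive sign and with negative sign.
W+ = 1.5 + 6.5 + 9 + 6.5 + 1.5 = 25
W- = 3.5 + 3.5 + 5 + 10.5 + 8 + 10.5 = 41
(Check: W+ + W- = 66 should equal n(n+1)/2 = 66.)
Step 4: Test statistic W = min(W+, W-) = 25.
Step 5: Ties in |d|, so use the tie-corrected normal approximation.
        E[W] = n(n+1)/4 = 11*12/4 = 33.
        Tie groups: |d|=1 (t=2), |d|=2 (t=2), |d|=4 (t=2), |d|=7 (t=2); sum(t^3 - t) = 24.
        Var[W] = n(n+1)(2n+1)/24 - sum(t^3-t)/48 = 3036/24 - 24/48 = 126.
        z = (W - E[W]) / sqrt(Var[W]) = (25 - 33) / 11.2250 = -0.7127.
        Two-sided p = 2*Phi(z) = 0.476033.
Step 6: alpha = 0.05. fail to reject H0.

W+ = 25, W- = 41, W = min = 25, p = 0.476033, fail to reject H0.


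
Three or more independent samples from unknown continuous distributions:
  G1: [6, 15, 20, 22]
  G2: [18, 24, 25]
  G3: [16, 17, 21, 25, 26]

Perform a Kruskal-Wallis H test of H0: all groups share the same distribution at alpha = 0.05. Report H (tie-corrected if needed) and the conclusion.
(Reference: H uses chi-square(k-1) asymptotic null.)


Step 1: Combine all N = 12 observations and assign midranks.
sorted (value, group, rank): (6,G1,1), (15,G1,2), (16,G3,3), (17,G3,4), (18,G2,5), (20,G1,6), (21,G3,7), (22,G1,8), (24,G2,9), (25,G2,10.5), (25,G3,10.5), (26,G3,12)
Step 2: Sum ranks within each group.
R_1 = 17 (n_1 = 4)
R_2 = 24.5 (n_2 = 3)
R_3 = 36.5 (n_3 = 5)
Step 3: H = 12/(N(N+1)) * sum(R_i^2/n_i) - 3(N+1)
     = 12/(12*13) * (17^2/4 + 24.5^2/3 + 36.5^2/5) - 3*13
     = 0.076923 * 538.783 - 39
     = 2.444872.
Step 4: Ties present; correction factor C = 1 - 6/(12^3 - 12) = 0.996503. Corrected H = 2.444872 / 0.996503 = 2.453450.
Step 5: Under H0, H ~ chi^2(2); p-value = 0.293251.
Step 6: alpha = 0.05. fail to reject H0.

H = 2.4535, df = 2, p = 0.293251, fail to reject H0.


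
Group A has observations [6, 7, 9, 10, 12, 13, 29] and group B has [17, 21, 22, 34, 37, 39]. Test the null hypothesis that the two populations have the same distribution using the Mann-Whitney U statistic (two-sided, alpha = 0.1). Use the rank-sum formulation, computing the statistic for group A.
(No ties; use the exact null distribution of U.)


Step 1: Combine and sort all 13 observations; assign midranks.
sorted (value, group): (6,X), (7,X), (9,X), (10,X), (12,X), (13,X), (17,Y), (21,Y), (22,Y), (29,X), (34,Y), (37,Y), (39,Y)
ranks: 6->1, 7->2, 9->3, 10->4, 12->5, 13->6, 17->7, 21->8, 22->9, 29->10, 34->11, 37->12, 39->13
Step 2: Rank sum for X: R1 = 1 + 2 + 3 + 4 + 5 + 6 + 10 = 31.
Step 3: U_X = R1 - n1(n1+1)/2 = 31 - 7*8/2 = 31 - 28 = 3.
       U_Y = n1*n2 - U_X = 42 - 3 = 39.
Step 4: No ties, so the exact null distribution of U (based on enumerating the C(13,7) = 1716 equally likely rank assignments) gives the two-sided p-value.
Step 5: p-value = 0.008159; compare to alpha = 0.1. reject H0.

U_X = 3, p = 0.008159, reject H0 at alpha = 0.1.


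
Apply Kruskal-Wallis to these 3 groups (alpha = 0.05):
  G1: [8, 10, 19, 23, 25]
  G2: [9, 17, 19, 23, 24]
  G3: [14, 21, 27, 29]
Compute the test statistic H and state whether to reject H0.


Step 1: Combine all N = 14 observations and assign midranks.
sorted (value, group, rank): (8,G1,1), (9,G2,2), (10,G1,3), (14,G3,4), (17,G2,5), (19,G1,6.5), (19,G2,6.5), (21,G3,8), (23,G1,9.5), (23,G2,9.5), (24,G2,11), (25,G1,12), (27,G3,13), (29,G3,14)
Step 2: Sum ranks within each group.
R_1 = 32 (n_1 = 5)
R_2 = 34 (n_2 = 5)
R_3 = 39 (n_3 = 4)
Step 3: H = 12/(N(N+1)) * sum(R_i^2/n_i) - 3(N+1)
     = 12/(14*15) * (32^2/5 + 34^2/5 + 39^2/4) - 3*15
     = 0.057143 * 816.25 - 45
     = 1.642857.
Step 4: Ties present; correction factor C = 1 - 12/(14^3 - 14) = 0.995604. Corrected H = 1.642857 / 0.995604 = 1.650110.
Step 5: Under H0, H ~ chi^2(2); p-value = 0.438211.
Step 6: alpha = 0.05. fail to reject H0.

H = 1.6501, df = 2, p = 0.438211, fail to reject H0.


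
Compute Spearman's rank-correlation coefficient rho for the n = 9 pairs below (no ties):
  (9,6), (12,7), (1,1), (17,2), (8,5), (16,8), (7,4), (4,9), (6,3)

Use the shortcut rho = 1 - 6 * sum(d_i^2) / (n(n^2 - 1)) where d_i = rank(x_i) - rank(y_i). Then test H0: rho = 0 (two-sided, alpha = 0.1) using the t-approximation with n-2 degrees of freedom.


Step 1: Rank x and y separately (midranks; no ties here).
rank(x): 9->6, 12->7, 1->1, 17->9, 8->5, 16->8, 7->4, 4->2, 6->3
rank(y): 6->6, 7->7, 1->1, 2->2, 5->5, 8->8, 4->4, 9->9, 3->3
Step 2: d_i = R_x(i) - R_y(i); compute d_i^2.
  (6-6)^2=0, (7-7)^2=0, (1-1)^2=0, (9-2)^2=49, (5-5)^2=0, (8-8)^2=0, (4-4)^2=0, (2-9)^2=49, (3-3)^2=0
sum(d^2) = 98.
Step 3: rho = 1 - 6*98 / (9*(9^2 - 1)) = 1 - 588/720 = 0.183333.
Step 4: Under H0, t = rho * sqrt((n-2)/(1-rho^2)) = 0.4934 ~ t(7).
Step 5: Two-sided p-value from the t-distribution with 7 df = 0.636820.
Step 6: alpha = 0.1. fail to reject H0.

rho = 0.1833, p = 0.636820, fail to reject H0 at alpha = 0.1.


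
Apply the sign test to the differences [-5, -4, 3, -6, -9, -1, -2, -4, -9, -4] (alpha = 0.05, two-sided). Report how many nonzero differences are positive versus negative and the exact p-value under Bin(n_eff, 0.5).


Step 1: Discard zero differences. Original n = 10; n_eff = number of nonzero differences = 10.
Nonzero differences (with sign): -5, -4, +3, -6, -9, -1, -2, -4, -9, -4
Step 2: Count signs: positive = 1, negative = 9.
Step 3: Under H0: P(positive) = 0.5, so the number of positives S ~ Bin(10, 0.5).
Step 4: Two-sided exact p-value = sum of Bin(10,0.5) probabilities at or below the observed probability = 0.021484.
Step 5: alpha = 0.05. reject H0.

n_eff = 10, pos = 1, neg = 9, p = 0.021484, reject H0.


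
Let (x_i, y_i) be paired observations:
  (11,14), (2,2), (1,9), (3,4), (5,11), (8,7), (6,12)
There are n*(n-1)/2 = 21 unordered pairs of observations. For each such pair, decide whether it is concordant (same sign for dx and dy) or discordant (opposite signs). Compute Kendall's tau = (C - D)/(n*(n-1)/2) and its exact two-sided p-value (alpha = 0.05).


Step 1: Enumerate the 21 unordered pairs (i,j) with i<j and classify each by sign(x_j-x_i) * sign(y_j-y_i).
  (1,2):dx=-9,dy=-12->C; (1,3):dx=-10,dy=-5->C; (1,4):dx=-8,dy=-10->C; (1,5):dx=-6,dy=-3->C
  (1,6):dx=-3,dy=-7->C; (1,7):dx=-5,dy=-2->C; (2,3):dx=-1,dy=+7->D; (2,4):dx=+1,dy=+2->C
  (2,5):dx=+3,dy=+9->C; (2,6):dx=+6,dy=+5->C; (2,7):dx=+4,dy=+10->C; (3,4):dx=+2,dy=-5->D
  (3,5):dx=+4,dy=+2->C; (3,6):dx=+7,dy=-2->D; (3,7):dx=+5,dy=+3->C; (4,5):dx=+2,dy=+7->C
  (4,6):dx=+5,dy=+3->C; (4,7):dx=+3,dy=+8->C; (5,6):dx=+3,dy=-4->D; (5,7):dx=+1,dy=+1->C
  (6,7):dx=-2,dy=+5->D
Step 2: C = 16, D = 5, total pairs = 21.
Step 3: tau = (C - D)/(n(n-1)/2) = (16 - 5)/21 = 0.523810.
Step 4: Exact two-sided p-value (enumerate n! = 5040 permutations of y under H0): p = 0.136111.
Step 5: alpha = 0.05. fail to reject H0.

tau_b = 0.5238 (C=16, D=5), p = 0.136111, fail to reject H0.


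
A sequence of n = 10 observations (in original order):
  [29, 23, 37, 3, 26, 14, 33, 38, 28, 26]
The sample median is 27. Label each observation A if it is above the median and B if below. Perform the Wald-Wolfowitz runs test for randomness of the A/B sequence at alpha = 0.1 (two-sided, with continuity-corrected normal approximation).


Step 1: Compute median = 27; label A = above, B = below.
Labels in order: ABABBBAAAB  (n_A = 5, n_B = 5)
Step 2: Count runs R = 6.
Step 3: Under H0 (random ordering), E[R] = 2*n_A*n_B/(n_A+n_B) + 1 = 2*5*5/10 + 1 = 6.0000.
        Var[R] = 2*n_A*n_B*(2*n_A*n_B - n_A - n_B) / ((n_A+n_B)^2 * (n_A+n_B-1)) = 2000/900 = 2.2222.
        SD[R] = 1.4907.
Step 4: R = E[R], so z = 0 with no continuity correction.
Step 5: Two-sided p-value via normal approximation = 2*(1 - Phi(|z|)) = 1.000000.
Step 6: alpha = 0.1. fail to reject H0.

R = 6, z = 0.0000, p = 1.000000, fail to reject H0.


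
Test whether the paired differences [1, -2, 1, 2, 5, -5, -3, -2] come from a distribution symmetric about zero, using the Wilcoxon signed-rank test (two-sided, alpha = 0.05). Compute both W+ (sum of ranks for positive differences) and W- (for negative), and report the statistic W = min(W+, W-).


Step 1: Drop any zero differences (none here) and take |d_i|.
|d| = [1, 2, 1, 2, 5, 5, 3, 2]
Step 2: Midrank |d_i| (ties get averaged ranks).
ranks: |1|->1.5, |2|->4, |1|->1.5, |2|->4, |5|->7.5, |5|->7.5, |3|->6, |2|->4
Step 3: Attach original signs; sum ranks with positive sign and with negative sign.
W+ = 1.5 + 1.5 + 4 + 7.5 = 14.5
W- = 4 + 7.5 + 6 + 4 = 21.5
(Check: W+ + W- = 36 should equal n(n+1)/2 = 36.)
Step 4: Test statistic W = min(W+, W-) = 14.5.
Step 5: Ties in |d|, so use the tie-corrected normal approximation.
        E[W] = n(n+1)/4 = 8*9/4 = 18.
        Tie groups: |d|=1 (t=2), |d|=2 (t=3), |d|=5 (t=2); sum(t^3 - t) = 36.
        Var[W] = n(n+1)(2n+1)/24 - sum(t^3-t)/48 = 1224/24 - 36/48 = 50.25.
        z = (W - E[W]) / sqrt(Var[W]) = (14.5 - 18) / 7.0887 = -0.4937.
        Two-sided p = 2*Phi(z) = 0.621488.
Step 6: alpha = 0.05. fail to reject H0.

W+ = 14.5, W- = 21.5, W = min = 14.5, p = 0.621488, fail to reject H0.


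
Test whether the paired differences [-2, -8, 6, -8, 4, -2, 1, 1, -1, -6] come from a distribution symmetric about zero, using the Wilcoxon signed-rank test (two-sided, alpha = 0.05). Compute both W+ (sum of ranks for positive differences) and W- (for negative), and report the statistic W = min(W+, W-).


Step 1: Drop any zero differences (none here) and take |d_i|.
|d| = [2, 8, 6, 8, 4, 2, 1, 1, 1, 6]
Step 2: Midrank |d_i| (ties get averaged ranks).
ranks: |2|->4.5, |8|->9.5, |6|->7.5, |8|->9.5, |4|->6, |2|->4.5, |1|->2, |1|->2, |1|->2, |6|->7.5
Step 3: Attach original signs; sum ranks with positive sign and with negative sign.
W+ = 7.5 + 6 + 2 + 2 = 17.5
W- = 4.5 + 9.5 + 9.5 + 4.5 + 2 + 7.5 = 37.5
(Check: W+ + W- = 55 should equal n(n+1)/2 = 55.)
Step 4: Test statistic W = min(W+, W-) = 17.5.
Step 5: Ties in |d|, so use the tie-corrected normal approximation.
        E[W] = n(n+1)/4 = 10*11/4 = 27.5.
        Tie groups: |d|=1 (t=3), |d|=2 (t=2), |d|=6 (t=2), |d|=8 (t=2); sum(t^3 - t) = 42.
        Var[W] = n(n+1)(2n+1)/24 - sum(t^3-t)/48 = 2310/24 - 42/48 = 95.375.
        z = (W - E[W]) / sqrt(Var[W]) = (17.5 - 27.5) / 9.7660 = -1.0240.
        Two-sided p = 2*Phi(z) = 0.305854.
Step 6: alpha = 0.05. fail to reject H0.

W+ = 17.5, W- = 37.5, W = min = 17.5, p = 0.305854, fail to reject H0.


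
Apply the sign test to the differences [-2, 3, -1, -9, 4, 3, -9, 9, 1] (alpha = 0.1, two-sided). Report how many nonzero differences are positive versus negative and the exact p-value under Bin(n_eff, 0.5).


Step 1: Discard zero differences. Original n = 9; n_eff = number of nonzero differences = 9.
Nonzero differences (with sign): -2, +3, -1, -9, +4, +3, -9, +9, +1
Step 2: Count signs: positive = 5, negative = 4.
Step 3: Under H0: P(positive) = 0.5, so the number of positives S ~ Bin(9, 0.5).
Step 4: Two-sided exact p-value = sum of Bin(9,0.5) probabilities at or below the observed probability = 1.000000.
Step 5: alpha = 0.1. fail to reject H0.

n_eff = 9, pos = 5, neg = 4, p = 1.000000, fail to reject H0.


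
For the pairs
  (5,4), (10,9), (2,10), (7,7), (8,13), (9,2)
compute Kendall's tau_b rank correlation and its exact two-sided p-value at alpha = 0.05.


Step 1: Enumerate the 15 unordered pairs (i,j) with i<j and classify each by sign(x_j-x_i) * sign(y_j-y_i).
  (1,2):dx=+5,dy=+5->C; (1,3):dx=-3,dy=+6->D; (1,4):dx=+2,dy=+3->C; (1,5):dx=+3,dy=+9->C
  (1,6):dx=+4,dy=-2->D; (2,3):dx=-8,dy=+1->D; (2,4):dx=-3,dy=-2->C; (2,5):dx=-2,dy=+4->D
  (2,6):dx=-1,dy=-7->C; (3,4):dx=+5,dy=-3->D; (3,5):dx=+6,dy=+3->C; (3,6):dx=+7,dy=-8->D
  (4,5):dx=+1,dy=+6->C; (4,6):dx=+2,dy=-5->D; (5,6):dx=+1,dy=-11->D
Step 2: C = 7, D = 8, total pairs = 15.
Step 3: tau = (C - D)/(n(n-1)/2) = (7 - 8)/15 = -0.066667.
Step 4: Exact two-sided p-value (enumerate n! = 720 permutations of y under H0): p = 1.000000.
Step 5: alpha = 0.05. fail to reject H0.

tau_b = -0.0667 (C=7, D=8), p = 1.000000, fail to reject H0.


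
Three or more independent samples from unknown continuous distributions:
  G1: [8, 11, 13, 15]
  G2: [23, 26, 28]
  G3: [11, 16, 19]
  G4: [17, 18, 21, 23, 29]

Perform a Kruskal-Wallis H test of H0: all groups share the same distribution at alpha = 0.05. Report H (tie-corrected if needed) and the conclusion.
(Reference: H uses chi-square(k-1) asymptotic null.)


Step 1: Combine all N = 15 observations and assign midranks.
sorted (value, group, rank): (8,G1,1), (11,G1,2.5), (11,G3,2.5), (13,G1,4), (15,G1,5), (16,G3,6), (17,G4,7), (18,G4,8), (19,G3,9), (21,G4,10), (23,G2,11.5), (23,G4,11.5), (26,G2,13), (28,G2,14), (29,G4,15)
Step 2: Sum ranks within each group.
R_1 = 12.5 (n_1 = 4)
R_2 = 38.5 (n_2 = 3)
R_3 = 17.5 (n_3 = 3)
R_4 = 51.5 (n_4 = 5)
Step 3: H = 12/(N(N+1)) * sum(R_i^2/n_i) - 3(N+1)
     = 12/(15*16) * (12.5^2/4 + 38.5^2/3 + 17.5^2/3 + 51.5^2/5) - 3*16
     = 0.050000 * 1165.68 - 48
     = 10.283958.
Step 4: Ties present; correction factor C = 1 - 12/(15^3 - 15) = 0.996429. Corrected H = 10.283958 / 0.996429 = 10.320818.
Step 5: Under H0, H ~ chi^2(3); p-value = 0.016027.
Step 6: alpha = 0.05. reject H0.

H = 10.3208, df = 3, p = 0.016027, reject H0.


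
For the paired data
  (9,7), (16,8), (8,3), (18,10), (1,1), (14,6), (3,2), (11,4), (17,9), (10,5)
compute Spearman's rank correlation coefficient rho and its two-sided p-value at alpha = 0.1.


Step 1: Rank x and y separately (midranks; no ties here).
rank(x): 9->4, 16->8, 8->3, 18->10, 1->1, 14->7, 3->2, 11->6, 17->9, 10->5
rank(y): 7->7, 8->8, 3->3, 10->10, 1->1, 6->6, 2->2, 4->4, 9->9, 5->5
Step 2: d_i = R_x(i) - R_y(i); compute d_i^2.
  (4-7)^2=9, (8-8)^2=0, (3-3)^2=0, (10-10)^2=0, (1-1)^2=0, (7-6)^2=1, (2-2)^2=0, (6-4)^2=4, (9-9)^2=0, (5-5)^2=0
sum(d^2) = 14.
Step 3: rho = 1 - 6*14 / (10*(10^2 - 1)) = 1 - 84/990 = 0.915152.
Step 4: Under H0, t = rho * sqrt((n-2)/(1-rho^2)) = 6.4212 ~ t(8).
Step 5: Two-sided p-value from the t-distribution with 8 df = 0.000204.
Step 6: alpha = 0.1. reject H0.

rho = 0.9152, p = 0.000204, reject H0 at alpha = 0.1.


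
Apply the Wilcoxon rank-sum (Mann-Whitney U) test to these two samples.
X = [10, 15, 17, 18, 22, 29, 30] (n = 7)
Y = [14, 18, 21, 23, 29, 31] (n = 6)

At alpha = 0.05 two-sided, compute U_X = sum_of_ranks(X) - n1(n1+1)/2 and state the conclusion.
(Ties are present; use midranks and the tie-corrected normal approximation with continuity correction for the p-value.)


Step 1: Combine and sort all 13 observations; assign midranks.
sorted (value, group): (10,X), (14,Y), (15,X), (17,X), (18,X), (18,Y), (21,Y), (22,X), (23,Y), (29,X), (29,Y), (30,X), (31,Y)
ranks: 10->1, 14->2, 15->3, 17->4, 18->5.5, 18->5.5, 21->7, 22->8, 23->9, 29->10.5, 29->10.5, 30->12, 31->13
Step 2: Rank sum for X: R1 = 1 + 3 + 4 + 5.5 + 8 + 10.5 + 12 = 44.
Step 3: U_X = R1 - n1(n1+1)/2 = 44 - 7*8/2 = 44 - 28 = 16.
       U_Y = n1*n2 - U_X = 42 - 16 = 26.
Step 4: Ties are present, so use the tie-corrected normal approximation (with continuity correction) for the p-value.
Step 5: p-value = 0.519167; compare to alpha = 0.05. fail to reject H0.

U_X = 16, p = 0.519167, fail to reject H0 at alpha = 0.05.


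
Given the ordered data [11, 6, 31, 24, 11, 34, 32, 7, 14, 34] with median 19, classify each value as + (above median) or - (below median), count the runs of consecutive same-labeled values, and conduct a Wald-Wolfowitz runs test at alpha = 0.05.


Step 1: Compute median = 19; label A = above, B = below.
Labels in order: BBAABAABBA  (n_A = 5, n_B = 5)
Step 2: Count runs R = 6.
Step 3: Under H0 (random ordering), E[R] = 2*n_A*n_B/(n_A+n_B) + 1 = 2*5*5/10 + 1 = 6.0000.
        Var[R] = 2*n_A*n_B*(2*n_A*n_B - n_A - n_B) / ((n_A+n_B)^2 * (n_A+n_B-1)) = 2000/900 = 2.2222.
        SD[R] = 1.4907.
Step 4: R = E[R], so z = 0 with no continuity correction.
Step 5: Two-sided p-value via normal approximation = 2*(1 - Phi(|z|)) = 1.000000.
Step 6: alpha = 0.05. fail to reject H0.

R = 6, z = 0.0000, p = 1.000000, fail to reject H0.


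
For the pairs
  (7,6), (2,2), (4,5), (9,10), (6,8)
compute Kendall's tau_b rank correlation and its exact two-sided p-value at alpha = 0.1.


Step 1: Enumerate the 10 unordered pairs (i,j) with i<j and classify each by sign(x_j-x_i) * sign(y_j-y_i).
  (1,2):dx=-5,dy=-4->C; (1,3):dx=-3,dy=-1->C; (1,4):dx=+2,dy=+4->C; (1,5):dx=-1,dy=+2->D
  (2,3):dx=+2,dy=+3->C; (2,4):dx=+7,dy=+8->C; (2,5):dx=+4,dy=+6->C; (3,4):dx=+5,dy=+5->C
  (3,5):dx=+2,dy=+3->C; (4,5):dx=-3,dy=-2->C
Step 2: C = 9, D = 1, total pairs = 10.
Step 3: tau = (C - D)/(n(n-1)/2) = (9 - 1)/10 = 0.800000.
Step 4: Exact two-sided p-value (enumerate n! = 120 permutations of y under H0): p = 0.083333.
Step 5: alpha = 0.1. reject H0.

tau_b = 0.8000 (C=9, D=1), p = 0.083333, reject H0.


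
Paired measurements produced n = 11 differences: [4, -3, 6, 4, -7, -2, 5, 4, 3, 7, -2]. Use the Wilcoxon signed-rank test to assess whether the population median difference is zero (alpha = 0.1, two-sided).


Step 1: Drop any zero differences (none here) and take |d_i|.
|d| = [4, 3, 6, 4, 7, 2, 5, 4, 3, 7, 2]
Step 2: Midrank |d_i| (ties get averaged ranks).
ranks: |4|->6, |3|->3.5, |6|->9, |4|->6, |7|->10.5, |2|->1.5, |5|->8, |4|->6, |3|->3.5, |7|->10.5, |2|->1.5
Step 3: Attach original signs; sum ranks with positive sign and with negative sign.
W+ = 6 + 9 + 6 + 8 + 6 + 3.5 + 10.5 = 49
W- = 3.5 + 10.5 + 1.5 + 1.5 = 17
(Check: W+ + W- = 66 should equal n(n+1)/2 = 66.)
Step 4: Test statistic W = min(W+, W-) = 17.
Step 5: Ties in |d|, so use the tie-corrected normal approximation.
        E[W] = n(n+1)/4 = 11*12/4 = 33.
        Tie groups: |d|=2 (t=2), |d|=3 (t=2), |d|=4 (t=3), |d|=7 (t=2); sum(t^3 - t) = 42.
        Var[W] = n(n+1)(2n+1)/24 - sum(t^3-t)/48 = 3036/24 - 42/48 = 125.625.
        z = (W - E[W]) / sqrt(Var[W]) = (17 - 33) / 11.2083 = -1.4275.
        Two-sided p = 2*Phi(z) = 0.153430.
Step 6: alpha = 0.1. fail to reject H0.

W+ = 49, W- = 17, W = min = 17, p = 0.153430, fail to reject H0.


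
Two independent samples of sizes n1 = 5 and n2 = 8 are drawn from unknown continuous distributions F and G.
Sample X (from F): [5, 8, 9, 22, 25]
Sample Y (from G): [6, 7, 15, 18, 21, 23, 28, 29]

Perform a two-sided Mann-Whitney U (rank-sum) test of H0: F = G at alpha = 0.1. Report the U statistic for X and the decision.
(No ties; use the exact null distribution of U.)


Step 1: Combine and sort all 13 observations; assign midranks.
sorted (value, group): (5,X), (6,Y), (7,Y), (8,X), (9,X), (15,Y), (18,Y), (21,Y), (22,X), (23,Y), (25,X), (28,Y), (29,Y)
ranks: 5->1, 6->2, 7->3, 8->4, 9->5, 15->6, 18->7, 21->8, 22->9, 23->10, 25->11, 28->12, 29->13
Step 2: Rank sum for X: R1 = 1 + 4 + 5 + 9 + 11 = 30.
Step 3: U_X = R1 - n1(n1+1)/2 = 30 - 5*6/2 = 30 - 15 = 15.
       U_Y = n1*n2 - U_X = 40 - 15 = 25.
Step 4: No ties, so the exact null distribution of U (based on enumerating the C(13,5) = 1287 equally likely rank assignments) gives the two-sided p-value.
Step 5: p-value = 0.523699; compare to alpha = 0.1. fail to reject H0.

U_X = 15, p = 0.523699, fail to reject H0 at alpha = 0.1.


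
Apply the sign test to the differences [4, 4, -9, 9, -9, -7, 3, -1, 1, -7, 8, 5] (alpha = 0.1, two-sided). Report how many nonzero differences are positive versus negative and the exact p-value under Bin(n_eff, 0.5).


Step 1: Discard zero differences. Original n = 12; n_eff = number of nonzero differences = 12.
Nonzero differences (with sign): +4, +4, -9, +9, -9, -7, +3, -1, +1, -7, +8, +5
Step 2: Count signs: positive = 7, negative = 5.
Step 3: Under H0: P(positive) = 0.5, so the number of positives S ~ Bin(12, 0.5).
Step 4: Two-sided exact p-value = sum of Bin(12,0.5) probabilities at or below the observed probability = 0.774414.
Step 5: alpha = 0.1. fail to reject H0.

n_eff = 12, pos = 7, neg = 5, p = 0.774414, fail to reject H0.


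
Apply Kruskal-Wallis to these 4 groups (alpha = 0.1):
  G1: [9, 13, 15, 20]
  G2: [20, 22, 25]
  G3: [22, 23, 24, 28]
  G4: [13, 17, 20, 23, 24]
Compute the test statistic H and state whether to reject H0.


Step 1: Combine all N = 16 observations and assign midranks.
sorted (value, group, rank): (9,G1,1), (13,G1,2.5), (13,G4,2.5), (15,G1,4), (17,G4,5), (20,G1,7), (20,G2,7), (20,G4,7), (22,G2,9.5), (22,G3,9.5), (23,G3,11.5), (23,G4,11.5), (24,G3,13.5), (24,G4,13.5), (25,G2,15), (28,G3,16)
Step 2: Sum ranks within each group.
R_1 = 14.5 (n_1 = 4)
R_2 = 31.5 (n_2 = 3)
R_3 = 50.5 (n_3 = 4)
R_4 = 39.5 (n_4 = 5)
Step 3: H = 12/(N(N+1)) * sum(R_i^2/n_i) - 3(N+1)
     = 12/(16*17) * (14.5^2/4 + 31.5^2/3 + 50.5^2/4 + 39.5^2/5) - 3*17
     = 0.044118 * 1332.92 - 51
     = 7.805515.
Step 4: Ties present; correction factor C = 1 - 48/(16^3 - 16) = 0.988235. Corrected H = 7.805515 / 0.988235 = 7.898437.
Step 5: Under H0, H ~ chi^2(3); p-value = 0.048158.
Step 6: alpha = 0.1. reject H0.

H = 7.8984, df = 3, p = 0.048158, reject H0.


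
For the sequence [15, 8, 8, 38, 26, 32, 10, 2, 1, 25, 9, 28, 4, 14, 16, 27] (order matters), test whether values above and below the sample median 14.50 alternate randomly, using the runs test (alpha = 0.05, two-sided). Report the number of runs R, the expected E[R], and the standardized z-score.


Step 1: Compute median = 14.50; label A = above, B = below.
Labels in order: ABBAAABBBABABBAA  (n_A = 8, n_B = 8)
Step 2: Count runs R = 9.
Step 3: Under H0 (random ordering), E[R] = 2*n_A*n_B/(n_A+n_B) + 1 = 2*8*8/16 + 1 = 9.0000.
        Var[R] = 2*n_A*n_B*(2*n_A*n_B - n_A - n_B) / ((n_A+n_B)^2 * (n_A+n_B-1)) = 14336/3840 = 3.7333.
        SD[R] = 1.9322.
Step 4: R = E[R], so z = 0 with no continuity correction.
Step 5: Two-sided p-value via normal approximation = 2*(1 - Phi(|z|)) = 1.000000.
Step 6: alpha = 0.05. fail to reject H0.

R = 9, z = 0.0000, p = 1.000000, fail to reject H0.


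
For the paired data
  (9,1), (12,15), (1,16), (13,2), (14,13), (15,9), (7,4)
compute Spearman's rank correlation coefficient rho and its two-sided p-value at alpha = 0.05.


Step 1: Rank x and y separately (midranks; no ties here).
rank(x): 9->3, 12->4, 1->1, 13->5, 14->6, 15->7, 7->2
rank(y): 1->1, 15->6, 16->7, 2->2, 13->5, 9->4, 4->3
Step 2: d_i = R_x(i) - R_y(i); compute d_i^2.
  (3-1)^2=4, (4-6)^2=4, (1-7)^2=36, (5-2)^2=9, (6-5)^2=1, (7-4)^2=9, (2-3)^2=1
sum(d^2) = 64.
Step 3: rho = 1 - 6*64 / (7*(7^2 - 1)) = 1 - 384/336 = -0.142857.
Step 4: Under H0, t = rho * sqrt((n-2)/(1-rho^2)) = -0.3227 ~ t(5).
Step 5: Two-sided p-value from the t-distribution with 5 df = 0.759945.
Step 6: alpha = 0.05. fail to reject H0.

rho = -0.1429, p = 0.759945, fail to reject H0 at alpha = 0.05.


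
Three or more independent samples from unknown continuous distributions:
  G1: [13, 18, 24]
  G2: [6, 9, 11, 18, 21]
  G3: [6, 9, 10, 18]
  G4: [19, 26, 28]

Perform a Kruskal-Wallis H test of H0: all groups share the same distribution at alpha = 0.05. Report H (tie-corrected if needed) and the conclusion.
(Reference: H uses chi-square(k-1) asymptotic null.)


Step 1: Combine all N = 15 observations and assign midranks.
sorted (value, group, rank): (6,G2,1.5), (6,G3,1.5), (9,G2,3.5), (9,G3,3.5), (10,G3,5), (11,G2,6), (13,G1,7), (18,G1,9), (18,G2,9), (18,G3,9), (19,G4,11), (21,G2,12), (24,G1,13), (26,G4,14), (28,G4,15)
Step 2: Sum ranks within each group.
R_1 = 29 (n_1 = 3)
R_2 = 32 (n_2 = 5)
R_3 = 19 (n_3 = 4)
R_4 = 40 (n_4 = 3)
Step 3: H = 12/(N(N+1)) * sum(R_i^2/n_i) - 3(N+1)
     = 12/(15*16) * (29^2/3 + 32^2/5 + 19^2/4 + 40^2/3) - 3*16
     = 0.050000 * 1108.72 - 48
     = 7.435833.
Step 4: Ties present; correction factor C = 1 - 36/(15^3 - 15) = 0.989286. Corrected H = 7.435833 / 0.989286 = 7.516366.
Step 5: Under H0, H ~ chi^2(3); p-value = 0.057139.
Step 6: alpha = 0.05. fail to reject H0.

H = 7.5164, df = 3, p = 0.057139, fail to reject H0.


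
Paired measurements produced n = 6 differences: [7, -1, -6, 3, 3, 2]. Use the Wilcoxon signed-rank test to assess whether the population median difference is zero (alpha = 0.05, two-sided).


Step 1: Drop any zero differences (none here) and take |d_i|.
|d| = [7, 1, 6, 3, 3, 2]
Step 2: Midrank |d_i| (ties get averaged ranks).
ranks: |7|->6, |1|->1, |6|->5, |3|->3.5, |3|->3.5, |2|->2
Step 3: Attach original signs; sum ranks with positive sign and with negative sign.
W+ = 6 + 3.5 + 3.5 + 2 = 15
W- = 1 + 5 = 6
(Check: W+ + W- = 21 should equal n(n+1)/2 = 21.)
Step 4: Test statistic W = min(W+, W-) = 6.
Step 5: Ties in |d|, so use the tie-corrected normal approximation.
        E[W] = n(n+1)/4 = 6*7/4 = 10.5.
        Tie groups: |d|=3 (t=2); sum(t^3 - t) = 6.
        Var[W] = n(n+1)(2n+1)/24 - sum(t^3-t)/48 = 546/24 - 6/48 = 22.625.
        z = (W - E[W]) / sqrt(Var[W]) = (6 - 10.5) / 4.7566 = -0.9461.
        Two-sided p = 2*Phi(z) = 0.344118.
Step 6: alpha = 0.05. fail to reject H0.

W+ = 15, W- = 6, W = min = 6, p = 0.344118, fail to reject H0.


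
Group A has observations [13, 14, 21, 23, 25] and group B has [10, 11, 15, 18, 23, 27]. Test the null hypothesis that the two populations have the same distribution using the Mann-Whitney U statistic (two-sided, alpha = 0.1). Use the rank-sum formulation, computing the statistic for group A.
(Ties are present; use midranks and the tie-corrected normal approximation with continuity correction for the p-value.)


Step 1: Combine and sort all 11 observations; assign midranks.
sorted (value, group): (10,Y), (11,Y), (13,X), (14,X), (15,Y), (18,Y), (21,X), (23,X), (23,Y), (25,X), (27,Y)
ranks: 10->1, 11->2, 13->3, 14->4, 15->5, 18->6, 21->7, 23->8.5, 23->8.5, 25->10, 27->11
Step 2: Rank sum for X: R1 = 3 + 4 + 7 + 8.5 + 10 = 32.5.
Step 3: U_X = R1 - n1(n1+1)/2 = 32.5 - 5*6/2 = 32.5 - 15 = 17.5.
       U_Y = n1*n2 - U_X = 30 - 17.5 = 12.5.
Step 4: Ties are present, so use the tie-corrected normal approximation (with continuity correction) for the p-value.
Step 5: p-value = 0.714379; compare to alpha = 0.1. fail to reject H0.

U_X = 17.5, p = 0.714379, fail to reject H0 at alpha = 0.1.


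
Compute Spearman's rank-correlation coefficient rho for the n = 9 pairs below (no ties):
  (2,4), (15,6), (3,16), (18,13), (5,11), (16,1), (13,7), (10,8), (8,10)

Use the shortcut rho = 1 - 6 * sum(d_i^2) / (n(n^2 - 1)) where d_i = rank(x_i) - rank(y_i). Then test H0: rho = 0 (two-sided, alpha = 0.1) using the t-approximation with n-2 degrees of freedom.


Step 1: Rank x and y separately (midranks; no ties here).
rank(x): 2->1, 15->7, 3->2, 18->9, 5->3, 16->8, 13->6, 10->5, 8->4
rank(y): 4->2, 6->3, 16->9, 13->8, 11->7, 1->1, 7->4, 8->5, 10->6
Step 2: d_i = R_x(i) - R_y(i); compute d_i^2.
  (1-2)^2=1, (7-3)^2=16, (2-9)^2=49, (9-8)^2=1, (3-7)^2=16, (8-1)^2=49, (6-4)^2=4, (5-5)^2=0, (4-6)^2=4
sum(d^2) = 140.
Step 3: rho = 1 - 6*140 / (9*(9^2 - 1)) = 1 - 840/720 = -0.166667.
Step 4: Under H0, t = rho * sqrt((n-2)/(1-rho^2)) = -0.4472 ~ t(7).
Step 5: Two-sided p-value from the t-distribution with 7 df = 0.668231.
Step 6: alpha = 0.1. fail to reject H0.

rho = -0.1667, p = 0.668231, fail to reject H0 at alpha = 0.1.


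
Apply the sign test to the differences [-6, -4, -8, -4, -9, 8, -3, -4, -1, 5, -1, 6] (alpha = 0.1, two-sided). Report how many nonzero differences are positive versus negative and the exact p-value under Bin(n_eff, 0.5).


Step 1: Discard zero differences. Original n = 12; n_eff = number of nonzero differences = 12.
Nonzero differences (with sign): -6, -4, -8, -4, -9, +8, -3, -4, -1, +5, -1, +6
Step 2: Count signs: positive = 3, negative = 9.
Step 3: Under H0: P(positive) = 0.5, so the number of positives S ~ Bin(12, 0.5).
Step 4: Two-sided exact p-value = sum of Bin(12,0.5) probabilities at or below the observed probability = 0.145996.
Step 5: alpha = 0.1. fail to reject H0.

n_eff = 12, pos = 3, neg = 9, p = 0.145996, fail to reject H0.


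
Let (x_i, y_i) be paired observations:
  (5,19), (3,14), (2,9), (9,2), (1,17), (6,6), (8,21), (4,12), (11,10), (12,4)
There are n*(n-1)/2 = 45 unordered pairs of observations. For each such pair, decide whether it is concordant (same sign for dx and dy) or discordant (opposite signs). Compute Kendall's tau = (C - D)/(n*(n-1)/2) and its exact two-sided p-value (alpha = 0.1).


Step 1: Enumerate the 45 unordered pairs (i,j) with i<j and classify each by sign(x_j-x_i) * sign(y_j-y_i).
  (1,2):dx=-2,dy=-5->C; (1,3):dx=-3,dy=-10->C; (1,4):dx=+4,dy=-17->D; (1,5):dx=-4,dy=-2->C
  (1,6):dx=+1,dy=-13->D; (1,7):dx=+3,dy=+2->C; (1,8):dx=-1,dy=-7->C; (1,9):dx=+6,dy=-9->D
  (1,10):dx=+7,dy=-15->D; (2,3):dx=-1,dy=-5->C; (2,4):dx=+6,dy=-12->D; (2,5):dx=-2,dy=+3->D
  (2,6):dx=+3,dy=-8->D; (2,7):dx=+5,dy=+7->C; (2,8):dx=+1,dy=-2->D; (2,9):dx=+8,dy=-4->D
  (2,10):dx=+9,dy=-10->D; (3,4):dx=+7,dy=-7->D; (3,5):dx=-1,dy=+8->D; (3,6):dx=+4,dy=-3->D
  (3,7):dx=+6,dy=+12->C; (3,8):dx=+2,dy=+3->C; (3,9):dx=+9,dy=+1->C; (3,10):dx=+10,dy=-5->D
  (4,5):dx=-8,dy=+15->D; (4,6):dx=-3,dy=+4->D; (4,7):dx=-1,dy=+19->D; (4,8):dx=-5,dy=+10->D
  (4,9):dx=+2,dy=+8->C; (4,10):dx=+3,dy=+2->C; (5,6):dx=+5,dy=-11->D; (5,7):dx=+7,dy=+4->C
  (5,8):dx=+3,dy=-5->D; (5,9):dx=+10,dy=-7->D; (5,10):dx=+11,dy=-13->D; (6,7):dx=+2,dy=+15->C
  (6,8):dx=-2,dy=+6->D; (6,9):dx=+5,dy=+4->C; (6,10):dx=+6,dy=-2->D; (7,8):dx=-4,dy=-9->C
  (7,9):dx=+3,dy=-11->D; (7,10):dx=+4,dy=-17->D; (8,9):dx=+7,dy=-2->D; (8,10):dx=+8,dy=-8->D
  (9,10):dx=+1,dy=-6->D
Step 2: C = 16, D = 29, total pairs = 45.
Step 3: tau = (C - D)/(n(n-1)/2) = (16 - 29)/45 = -0.288889.
Step 4: Exact two-sided p-value (enumerate n! = 3628800 permutations of y under H0): p = 0.291248.
Step 5: alpha = 0.1. fail to reject H0.

tau_b = -0.2889 (C=16, D=29), p = 0.291248, fail to reject H0.


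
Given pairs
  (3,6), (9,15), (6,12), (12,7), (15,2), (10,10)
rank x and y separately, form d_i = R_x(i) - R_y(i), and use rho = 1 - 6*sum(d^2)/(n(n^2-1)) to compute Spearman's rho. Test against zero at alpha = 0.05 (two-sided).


Step 1: Rank x and y separately (midranks; no ties here).
rank(x): 3->1, 9->3, 6->2, 12->5, 15->6, 10->4
rank(y): 6->2, 15->6, 12->5, 7->3, 2->1, 10->4
Step 2: d_i = R_x(i) - R_y(i); compute d_i^2.
  (1-2)^2=1, (3-6)^2=9, (2-5)^2=9, (5-3)^2=4, (6-1)^2=25, (4-4)^2=0
sum(d^2) = 48.
Step 3: rho = 1 - 6*48 / (6*(6^2 - 1)) = 1 - 288/210 = -0.371429.
Step 4: Under H0, t = rho * sqrt((n-2)/(1-rho^2)) = -0.8001 ~ t(4).
Step 5: Two-sided p-value from the t-distribution with 4 df = 0.468478.
Step 6: alpha = 0.05. fail to reject H0.

rho = -0.3714, p = 0.468478, fail to reject H0 at alpha = 0.05.


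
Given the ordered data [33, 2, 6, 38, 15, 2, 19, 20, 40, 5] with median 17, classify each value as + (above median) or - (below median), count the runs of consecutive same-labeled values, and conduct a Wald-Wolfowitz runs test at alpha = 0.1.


Step 1: Compute median = 17; label A = above, B = below.
Labels in order: ABBABBAAAB  (n_A = 5, n_B = 5)
Step 2: Count runs R = 6.
Step 3: Under H0 (random ordering), E[R] = 2*n_A*n_B/(n_A+n_B) + 1 = 2*5*5/10 + 1 = 6.0000.
        Var[R] = 2*n_A*n_B*(2*n_A*n_B - n_A - n_B) / ((n_A+n_B)^2 * (n_A+n_B-1)) = 2000/900 = 2.2222.
        SD[R] = 1.4907.
Step 4: R = E[R], so z = 0 with no continuity correction.
Step 5: Two-sided p-value via normal approximation = 2*(1 - Phi(|z|)) = 1.000000.
Step 6: alpha = 0.1. fail to reject H0.

R = 6, z = 0.0000, p = 1.000000, fail to reject H0.


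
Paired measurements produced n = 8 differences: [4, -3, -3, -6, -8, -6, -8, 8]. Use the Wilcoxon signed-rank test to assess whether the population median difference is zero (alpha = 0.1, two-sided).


Step 1: Drop any zero differences (none here) and take |d_i|.
|d| = [4, 3, 3, 6, 8, 6, 8, 8]
Step 2: Midrank |d_i| (ties get averaged ranks).
ranks: |4|->3, |3|->1.5, |3|->1.5, |6|->4.5, |8|->7, |6|->4.5, |8|->7, |8|->7
Step 3: Attach original signs; sum ranks with positive sign and with negative sign.
W+ = 3 + 7 = 10
W- = 1.5 + 1.5 + 4.5 + 7 + 4.5 + 7 = 26
(Check: W+ + W- = 36 should equal n(n+1)/2 = 36.)
Step 4: Test statistic W = min(W+, W-) = 10.
Step 5: Ties in |d|, so use the tie-corrected normal approximation.
        E[W] = n(n+1)/4 = 8*9/4 = 18.
        Tie groups: |d|=3 (t=2), |d|=6 (t=2), |d|=8 (t=3); sum(t^3 - t) = 36.
        Var[W] = n(n+1)(2n+1)/24 - sum(t^3-t)/48 = 1224/24 - 36/48 = 50.25.
        z = (W - E[W]) / sqrt(Var[W]) = (10 - 18) / 7.0887 = -1.1286.
        Two-sided p = 2*Phi(z) = 0.259086.
Step 6: alpha = 0.1. fail to reject H0.

W+ = 10, W- = 26, W = min = 10, p = 0.259086, fail to reject H0.


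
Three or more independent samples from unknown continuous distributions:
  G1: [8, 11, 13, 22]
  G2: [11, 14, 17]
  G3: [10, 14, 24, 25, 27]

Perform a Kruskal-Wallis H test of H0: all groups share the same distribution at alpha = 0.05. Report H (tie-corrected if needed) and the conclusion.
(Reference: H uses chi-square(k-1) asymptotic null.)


Step 1: Combine all N = 12 observations and assign midranks.
sorted (value, group, rank): (8,G1,1), (10,G3,2), (11,G1,3.5), (11,G2,3.5), (13,G1,5), (14,G2,6.5), (14,G3,6.5), (17,G2,8), (22,G1,9), (24,G3,10), (25,G3,11), (27,G3,12)
Step 2: Sum ranks within each group.
R_1 = 18.5 (n_1 = 4)
R_2 = 18 (n_2 = 3)
R_3 = 41.5 (n_3 = 5)
Step 3: H = 12/(N(N+1)) * sum(R_i^2/n_i) - 3(N+1)
     = 12/(12*13) * (18.5^2/4 + 18^2/3 + 41.5^2/5) - 3*13
     = 0.076923 * 538.013 - 39
     = 2.385577.
Step 4: Ties present; correction factor C = 1 - 12/(12^3 - 12) = 0.993007. Corrected H = 2.385577 / 0.993007 = 2.402377.
Step 5: Under H0, H ~ chi^2(2); p-value = 0.300836.
Step 6: alpha = 0.05. fail to reject H0.

H = 2.4024, df = 2, p = 0.300836, fail to reject H0.


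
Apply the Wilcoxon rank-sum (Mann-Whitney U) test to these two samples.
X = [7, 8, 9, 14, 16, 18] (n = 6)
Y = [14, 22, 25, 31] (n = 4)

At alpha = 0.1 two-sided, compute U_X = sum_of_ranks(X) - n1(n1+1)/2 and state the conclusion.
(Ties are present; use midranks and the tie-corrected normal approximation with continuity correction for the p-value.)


Step 1: Combine and sort all 10 observations; assign midranks.
sorted (value, group): (7,X), (8,X), (9,X), (14,X), (14,Y), (16,X), (18,X), (22,Y), (25,Y), (31,Y)
ranks: 7->1, 8->2, 9->3, 14->4.5, 14->4.5, 16->6, 18->7, 22->8, 25->9, 31->10
Step 2: Rank sum for X: R1 = 1 + 2 + 3 + 4.5 + 6 + 7 = 23.5.
Step 3: U_X = R1 - n1(n1+1)/2 = 23.5 - 6*7/2 = 23.5 - 21 = 2.5.
       U_Y = n1*n2 - U_X = 24 - 2.5 = 21.5.
Step 4: Ties are present, so use the tie-corrected normal approximation (with continuity correction) for the p-value.
Step 5: p-value = 0.054273; compare to alpha = 0.1. reject H0.

U_X = 2.5, p = 0.054273, reject H0 at alpha = 0.1.


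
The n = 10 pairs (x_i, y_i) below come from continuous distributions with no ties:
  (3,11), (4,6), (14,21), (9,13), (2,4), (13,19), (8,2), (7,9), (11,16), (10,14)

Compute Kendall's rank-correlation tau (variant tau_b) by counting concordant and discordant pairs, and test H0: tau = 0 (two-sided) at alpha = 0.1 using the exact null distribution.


Step 1: Enumerate the 45 unordered pairs (i,j) with i<j and classify each by sign(x_j-x_i) * sign(y_j-y_i).
  (1,2):dx=+1,dy=-5->D; (1,3):dx=+11,dy=+10->C; (1,4):dx=+6,dy=+2->C; (1,5):dx=-1,dy=-7->C
  (1,6):dx=+10,dy=+8->C; (1,7):dx=+5,dy=-9->D; (1,8):dx=+4,dy=-2->D; (1,9):dx=+8,dy=+5->C
  (1,10):dx=+7,dy=+3->C; (2,3):dx=+10,dy=+15->C; (2,4):dx=+5,dy=+7->C; (2,5):dx=-2,dy=-2->C
  (2,6):dx=+9,dy=+13->C; (2,7):dx=+4,dy=-4->D; (2,8):dx=+3,dy=+3->C; (2,9):dx=+7,dy=+10->C
  (2,10):dx=+6,dy=+8->C; (3,4):dx=-5,dy=-8->C; (3,5):dx=-12,dy=-17->C; (3,6):dx=-1,dy=-2->C
  (3,7):dx=-6,dy=-19->C; (3,8):dx=-7,dy=-12->C; (3,9):dx=-3,dy=-5->C; (3,10):dx=-4,dy=-7->C
  (4,5):dx=-7,dy=-9->C; (4,6):dx=+4,dy=+6->C; (4,7):dx=-1,dy=-11->C; (4,8):dx=-2,dy=-4->C
  (4,9):dx=+2,dy=+3->C; (4,10):dx=+1,dy=+1->C; (5,6):dx=+11,dy=+15->C; (5,7):dx=+6,dy=-2->D
  (5,8):dx=+5,dy=+5->C; (5,9):dx=+9,dy=+12->C; (5,10):dx=+8,dy=+10->C; (6,7):dx=-5,dy=-17->C
  (6,8):dx=-6,dy=-10->C; (6,9):dx=-2,dy=-3->C; (6,10):dx=-3,dy=-5->C; (7,8):dx=-1,dy=+7->D
  (7,9):dx=+3,dy=+14->C; (7,10):dx=+2,dy=+12->C; (8,9):dx=+4,dy=+7->C; (8,10):dx=+3,dy=+5->C
  (9,10):dx=-1,dy=-2->C
Step 2: C = 39, D = 6, total pairs = 45.
Step 3: tau = (C - D)/(n(n-1)/2) = (39 - 6)/45 = 0.733333.
Step 4: Exact two-sided p-value (enumerate n! = 3628800 permutations of y under H0): p = 0.002213.
Step 5: alpha = 0.1. reject H0.

tau_b = 0.7333 (C=39, D=6), p = 0.002213, reject H0.


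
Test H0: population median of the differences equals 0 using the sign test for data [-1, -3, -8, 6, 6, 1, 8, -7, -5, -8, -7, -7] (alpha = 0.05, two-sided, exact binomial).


Step 1: Discard zero differences. Original n = 12; n_eff = number of nonzero differences = 12.
Nonzero differences (with sign): -1, -3, -8, +6, +6, +1, +8, -7, -5, -8, -7, -7
Step 2: Count signs: positive = 4, negative = 8.
Step 3: Under H0: P(positive) = 0.5, so the number of positives S ~ Bin(12, 0.5).
Step 4: Two-sided exact p-value = sum of Bin(12,0.5) probabilities at or below the observed probability = 0.387695.
Step 5: alpha = 0.05. fail to reject H0.

n_eff = 12, pos = 4, neg = 8, p = 0.387695, fail to reject H0.


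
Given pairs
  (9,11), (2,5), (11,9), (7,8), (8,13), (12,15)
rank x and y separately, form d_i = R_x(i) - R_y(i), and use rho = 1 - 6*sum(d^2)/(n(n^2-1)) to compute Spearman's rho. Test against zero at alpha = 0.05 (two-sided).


Step 1: Rank x and y separately (midranks; no ties here).
rank(x): 9->4, 2->1, 11->5, 7->2, 8->3, 12->6
rank(y): 11->4, 5->1, 9->3, 8->2, 13->5, 15->6
Step 2: d_i = R_x(i) - R_y(i); compute d_i^2.
  (4-4)^2=0, (1-1)^2=0, (5-3)^2=4, (2-2)^2=0, (3-5)^2=4, (6-6)^2=0
sum(d^2) = 8.
Step 3: rho = 1 - 6*8 / (6*(6^2 - 1)) = 1 - 48/210 = 0.771429.
Step 4: Under H0, t = rho * sqrt((n-2)/(1-rho^2)) = 2.4247 ~ t(4).
Step 5: Two-sided p-value from the t-distribution with 4 df = 0.072397.
Step 6: alpha = 0.05. fail to reject H0.

rho = 0.7714, p = 0.072397, fail to reject H0 at alpha = 0.05.


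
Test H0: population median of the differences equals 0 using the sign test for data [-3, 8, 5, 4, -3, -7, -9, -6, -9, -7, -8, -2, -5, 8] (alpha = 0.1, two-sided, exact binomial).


Step 1: Discard zero differences. Original n = 14; n_eff = number of nonzero differences = 14.
Nonzero differences (with sign): -3, +8, +5, +4, -3, -7, -9, -6, -9, -7, -8, -2, -5, +8
Step 2: Count signs: positive = 4, negative = 10.
Step 3: Under H0: P(positive) = 0.5, so the number of positives S ~ Bin(14, 0.5).
Step 4: Two-sided exact p-value = sum of Bin(14,0.5) probabilities at or below the observed probability = 0.179565.
Step 5: alpha = 0.1. fail to reject H0.

n_eff = 14, pos = 4, neg = 10, p = 0.179565, fail to reject H0.


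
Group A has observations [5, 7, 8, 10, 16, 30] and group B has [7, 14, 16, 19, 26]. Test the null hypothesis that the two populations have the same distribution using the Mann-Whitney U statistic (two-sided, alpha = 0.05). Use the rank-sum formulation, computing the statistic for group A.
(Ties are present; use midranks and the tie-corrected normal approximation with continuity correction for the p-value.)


Step 1: Combine and sort all 11 observations; assign midranks.
sorted (value, group): (5,X), (7,X), (7,Y), (8,X), (10,X), (14,Y), (16,X), (16,Y), (19,Y), (26,Y), (30,X)
ranks: 5->1, 7->2.5, 7->2.5, 8->4, 10->5, 14->6, 16->7.5, 16->7.5, 19->9, 26->10, 30->11
Step 2: Rank sum for X: R1 = 1 + 2.5 + 4 + 5 + 7.5 + 11 = 31.
Step 3: U_X = R1 - n1(n1+1)/2 = 31 - 6*7/2 = 31 - 21 = 10.
       U_Y = n1*n2 - U_X = 30 - 10 = 20.
Step 4: Ties are present, so use the tie-corrected normal approximation (with continuity correction) for the p-value.
Step 5: p-value = 0.409176; compare to alpha = 0.05. fail to reject H0.

U_X = 10, p = 0.409176, fail to reject H0 at alpha = 0.05.
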